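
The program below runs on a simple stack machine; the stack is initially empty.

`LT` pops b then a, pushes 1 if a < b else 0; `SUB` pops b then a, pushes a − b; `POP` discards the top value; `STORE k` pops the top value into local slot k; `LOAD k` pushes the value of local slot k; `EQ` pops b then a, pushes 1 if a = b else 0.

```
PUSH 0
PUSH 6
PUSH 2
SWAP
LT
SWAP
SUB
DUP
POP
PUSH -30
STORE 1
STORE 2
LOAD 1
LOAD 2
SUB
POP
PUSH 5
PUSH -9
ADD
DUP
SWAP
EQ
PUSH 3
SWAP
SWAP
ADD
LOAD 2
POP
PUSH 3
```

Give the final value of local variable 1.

PUSH 0   : [0]
PUSH 6   : [0, 6]
PUSH 2   : [0, 6, 2]
SWAP     : [0, 2, 6]
LT       : [0, 1]
SWAP     : [1, 0]
SUB      : [1]
DUP      : [1, 1]
POP      : [1]
PUSH -30 : [1, -30]
STORE 1  : [1]
STORE 2  : []
LOAD 1   : [-30]
LOAD 2   : [-30, 1]
SUB      : [-31]
POP      : []
PUSH 5   : [5]
PUSH -9  : [5, -9]
ADD      : [-4]
DUP      : [-4, -4]
SWAP     : [-4, -4]
EQ       : [1]
PUSH 3   : [1, 3]
SWAP     : [3, 1]
SWAP     : [1, 3]
ADD      : [4]
LOAD 2   : [4, 1]
POP      : [4]
PUSH 3   : [4, 3]

-30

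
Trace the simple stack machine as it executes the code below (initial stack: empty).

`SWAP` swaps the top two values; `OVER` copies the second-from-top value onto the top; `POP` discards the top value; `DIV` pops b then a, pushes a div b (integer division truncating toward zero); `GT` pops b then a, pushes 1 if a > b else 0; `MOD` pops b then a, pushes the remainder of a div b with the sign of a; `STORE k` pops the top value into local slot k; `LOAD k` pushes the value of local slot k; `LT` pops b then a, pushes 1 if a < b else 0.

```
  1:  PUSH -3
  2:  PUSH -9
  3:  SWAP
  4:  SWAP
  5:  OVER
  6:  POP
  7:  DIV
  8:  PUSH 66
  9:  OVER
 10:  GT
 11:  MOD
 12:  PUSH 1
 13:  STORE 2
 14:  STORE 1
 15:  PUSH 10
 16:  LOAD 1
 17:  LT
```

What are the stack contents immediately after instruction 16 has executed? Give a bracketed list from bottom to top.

[10, 0]

PUSH -3 : [-3]
PUSH -9 : [-3, -9]
SWAP    : [-9, -3]
SWAP    : [-3, -9]
OVER    : [-3, -9, -3]
POP     : [-3, -9]
DIV     : [0]
PUSH 66 : [0, 66]
OVER    : [0, 66, 0]
GT      : [0, 1]
MOD     : [0]
PUSH 1  : [0, 1]
STORE 2 : [0]
STORE 1 : []
PUSH 10 : [10]
LOAD 1  : [10, 0]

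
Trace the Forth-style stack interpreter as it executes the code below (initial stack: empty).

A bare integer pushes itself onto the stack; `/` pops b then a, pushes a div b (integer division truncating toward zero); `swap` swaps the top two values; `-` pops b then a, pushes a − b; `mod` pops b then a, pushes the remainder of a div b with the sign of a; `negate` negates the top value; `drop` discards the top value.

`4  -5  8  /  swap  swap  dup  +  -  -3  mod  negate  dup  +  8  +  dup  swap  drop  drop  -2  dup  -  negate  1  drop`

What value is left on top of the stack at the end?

4       4
-5      4 -5
8       4 -5 8
/       4 0
swap    0 4
swap    4 0
dup     4 0 0
+       4 0
-       4
-3      4 -3
mod     1
negate  -1
dup     -1 -1
+       -2
8       -2 8
+       6
dup     6 6
swap    6 6
drop    6
drop    (empty)
-2      -2
dup     -2 -2
-       0
negate  0
1       0 1
drop    0

0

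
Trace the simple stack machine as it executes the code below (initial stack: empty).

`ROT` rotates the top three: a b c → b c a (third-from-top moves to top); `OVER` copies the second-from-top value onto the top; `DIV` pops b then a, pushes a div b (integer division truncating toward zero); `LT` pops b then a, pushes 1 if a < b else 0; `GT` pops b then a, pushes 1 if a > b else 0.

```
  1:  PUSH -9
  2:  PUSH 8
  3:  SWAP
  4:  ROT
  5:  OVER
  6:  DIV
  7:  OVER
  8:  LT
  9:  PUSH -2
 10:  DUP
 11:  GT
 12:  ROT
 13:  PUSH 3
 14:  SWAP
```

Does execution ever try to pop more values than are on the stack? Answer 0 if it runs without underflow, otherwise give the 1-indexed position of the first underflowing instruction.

4

PUSH -9 → [-9]
PUSH 8  → [-9, 8]
SWAP    → [8, -9]
ROT  — needs 3 operands, stack has 2 → underflow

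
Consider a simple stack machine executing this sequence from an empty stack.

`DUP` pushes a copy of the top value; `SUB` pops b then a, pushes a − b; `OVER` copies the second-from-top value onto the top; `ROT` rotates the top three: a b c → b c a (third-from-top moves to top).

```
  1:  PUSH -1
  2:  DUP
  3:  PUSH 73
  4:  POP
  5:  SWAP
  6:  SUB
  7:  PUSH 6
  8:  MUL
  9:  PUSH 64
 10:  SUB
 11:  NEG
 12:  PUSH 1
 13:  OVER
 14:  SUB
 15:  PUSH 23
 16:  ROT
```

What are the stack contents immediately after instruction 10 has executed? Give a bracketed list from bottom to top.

[-64]

PUSH -1 → [-1]
DUP     → [-1, -1]
PUSH 73 → [-1, -1, 73]
POP     → [-1, -1]
SWAP    → [-1, -1]
SUB     → [0]
PUSH 6  → [0, 6]
MUL     → [0]
PUSH 64 → [0, 64]
SUB     → [-64]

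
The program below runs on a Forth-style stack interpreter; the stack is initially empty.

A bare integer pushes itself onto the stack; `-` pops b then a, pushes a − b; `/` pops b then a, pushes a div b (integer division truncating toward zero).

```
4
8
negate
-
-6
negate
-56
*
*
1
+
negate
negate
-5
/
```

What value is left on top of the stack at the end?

806

4      : 4
8      : 4 8
negate : 4 -8
-      : 12
-6     : 12 -6
negate : 12 6
-56    : 12 6 -56
*      : 12 -336
*      : -4032
1      : -4032 1
+      : -4031
negate : 4031
negate : -4031
-5     : -4031 -5
/      : 806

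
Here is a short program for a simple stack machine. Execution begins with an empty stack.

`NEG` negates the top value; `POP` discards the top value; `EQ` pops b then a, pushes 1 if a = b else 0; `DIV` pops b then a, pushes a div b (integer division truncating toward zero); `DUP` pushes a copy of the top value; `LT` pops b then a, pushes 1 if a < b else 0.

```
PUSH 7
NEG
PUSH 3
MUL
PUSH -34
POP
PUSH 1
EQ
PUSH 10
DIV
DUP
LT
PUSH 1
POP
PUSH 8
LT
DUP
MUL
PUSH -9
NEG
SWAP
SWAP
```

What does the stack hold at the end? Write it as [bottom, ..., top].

[1, 9]

PUSH 7   -> 7
NEG      -> -7
PUSH 3   -> -7 3
MUL      -> -21
PUSH -34 -> -21 -34
POP      -> -21
PUSH 1   -> -21 1
EQ       -> 0
PUSH 10  -> 0 10
DIV      -> 0
DUP      -> 0 0
LT       -> 0
PUSH 1   -> 0 1
POP      -> 0
PUSH 8   -> 0 8
LT       -> 1
DUP      -> 1 1
MUL      -> 1
PUSH -9  -> 1 -9
NEG      -> 1 9
SWAP     -> 9 1
SWAP     -> 1 9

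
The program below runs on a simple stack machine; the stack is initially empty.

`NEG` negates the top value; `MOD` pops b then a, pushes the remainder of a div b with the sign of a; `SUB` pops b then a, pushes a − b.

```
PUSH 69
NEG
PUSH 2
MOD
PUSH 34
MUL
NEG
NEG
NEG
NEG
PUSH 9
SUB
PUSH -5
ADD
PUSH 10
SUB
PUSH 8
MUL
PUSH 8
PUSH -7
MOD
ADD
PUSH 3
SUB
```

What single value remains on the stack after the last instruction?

-466

PUSH 69 : 69
NEG     : -69
PUSH 2  : -69 2
MOD     : -1
PUSH 34 : -1 34
MUL     : -34
NEG     : 34
NEG     : -34
NEG     : 34
NEG     : -34
PUSH 9  : -34 9
SUB     : -43
PUSH -5 : -43 -5
ADD     : -48
PUSH 10 : -48 10
SUB     : -58
PUSH 8  : -58 8
MUL     : -464
PUSH 8  : -464 8
PUSH -7 : -464 8 -7
MOD     : -464 1
ADD     : -463
PUSH 3  : -463 3
SUB     : -466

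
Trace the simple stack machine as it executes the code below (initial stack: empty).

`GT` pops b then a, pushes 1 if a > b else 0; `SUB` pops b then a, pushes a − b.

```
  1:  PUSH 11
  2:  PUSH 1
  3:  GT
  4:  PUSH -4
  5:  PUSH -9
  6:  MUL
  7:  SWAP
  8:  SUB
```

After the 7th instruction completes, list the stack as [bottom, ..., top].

[36, 1]

PUSH 11  11
PUSH 1   11 1
GT       1
PUSH -4  1 -4
PUSH -9  1 -4 -9
MUL      1 36
SWAP     36 1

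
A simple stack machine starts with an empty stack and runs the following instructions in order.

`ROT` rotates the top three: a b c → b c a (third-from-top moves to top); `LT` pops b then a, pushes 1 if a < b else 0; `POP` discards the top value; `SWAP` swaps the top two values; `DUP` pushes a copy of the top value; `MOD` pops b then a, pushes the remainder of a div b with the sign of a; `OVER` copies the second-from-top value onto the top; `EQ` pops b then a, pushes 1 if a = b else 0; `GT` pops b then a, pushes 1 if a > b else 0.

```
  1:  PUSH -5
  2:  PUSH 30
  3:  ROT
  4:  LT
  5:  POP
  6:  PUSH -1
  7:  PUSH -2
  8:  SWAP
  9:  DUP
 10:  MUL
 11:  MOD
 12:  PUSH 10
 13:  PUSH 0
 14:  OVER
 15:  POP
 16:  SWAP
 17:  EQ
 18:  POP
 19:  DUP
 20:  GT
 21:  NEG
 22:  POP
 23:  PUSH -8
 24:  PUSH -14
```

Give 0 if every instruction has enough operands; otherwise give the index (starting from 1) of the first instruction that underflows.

PUSH -5  -5
PUSH 30  -5 30
ROT  — needs 3 operands, stack has 2 → underflow

3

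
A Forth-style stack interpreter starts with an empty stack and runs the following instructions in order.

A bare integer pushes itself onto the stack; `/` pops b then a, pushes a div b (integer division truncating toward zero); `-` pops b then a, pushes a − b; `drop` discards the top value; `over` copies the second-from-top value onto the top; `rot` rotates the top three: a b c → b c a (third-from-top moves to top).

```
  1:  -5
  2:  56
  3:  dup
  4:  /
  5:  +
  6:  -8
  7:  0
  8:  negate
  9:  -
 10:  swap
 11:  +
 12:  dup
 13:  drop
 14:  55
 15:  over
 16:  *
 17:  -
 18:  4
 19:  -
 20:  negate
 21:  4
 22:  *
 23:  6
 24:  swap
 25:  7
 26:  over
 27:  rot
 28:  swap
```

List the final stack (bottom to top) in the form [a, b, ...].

[6, 7, -2576, -2576]

-5      -5
56      -5 56
dup     -5 56 56
/       -5 1
+       -4
-8      -4 -8
0       -4 -8 0
negate  -4 -8 0
-       -4 -8
swap    -8 -4
+       -12
dup     -12 -12
drop    -12
55      -12 55
over    -12 55 -12
*       -12 -660
-       648
4       648 4
-       644
negate  -644
4       -644 4
*       -2576
6       -2576 6
swap    6 -2576
7       6 -2576 7
over    6 -2576 7 -2576
rot     6 7 -2576 -2576
swap    6 7 -2576 -2576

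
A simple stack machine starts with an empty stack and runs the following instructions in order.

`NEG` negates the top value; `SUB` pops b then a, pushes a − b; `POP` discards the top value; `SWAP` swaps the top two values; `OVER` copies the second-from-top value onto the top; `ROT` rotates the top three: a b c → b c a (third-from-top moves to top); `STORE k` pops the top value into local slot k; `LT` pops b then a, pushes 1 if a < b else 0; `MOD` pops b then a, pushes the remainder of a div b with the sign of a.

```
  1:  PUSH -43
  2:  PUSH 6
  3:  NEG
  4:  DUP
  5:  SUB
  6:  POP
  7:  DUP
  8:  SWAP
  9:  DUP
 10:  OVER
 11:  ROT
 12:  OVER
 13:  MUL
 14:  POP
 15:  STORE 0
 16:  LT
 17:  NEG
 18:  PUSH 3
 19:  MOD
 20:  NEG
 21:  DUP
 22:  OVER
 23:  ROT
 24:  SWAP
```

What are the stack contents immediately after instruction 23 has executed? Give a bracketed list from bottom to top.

[0, 0, 0]

PUSH -43 : -43
PUSH 6   : -43 6
NEG      : -43 -6
DUP      : -43 -6 -6
SUB      : -43 0
POP      : -43
DUP      : -43 -43
SWAP     : -43 -43
DUP      : -43 -43 -43
OVER     : -43 -43 -43 -43
ROT      : -43 -43 -43 -43
OVER     : -43 -43 -43 -43 -43
MUL      : -43 -43 -43 1849
POP      : -43 -43 -43
STORE 0  : -43 -43
LT       : 0
NEG      : 0
PUSH 3   : 0 3
MOD      : 0
NEG      : 0
DUP      : 0 0
OVER     : 0 0 0
ROT      : 0 0 0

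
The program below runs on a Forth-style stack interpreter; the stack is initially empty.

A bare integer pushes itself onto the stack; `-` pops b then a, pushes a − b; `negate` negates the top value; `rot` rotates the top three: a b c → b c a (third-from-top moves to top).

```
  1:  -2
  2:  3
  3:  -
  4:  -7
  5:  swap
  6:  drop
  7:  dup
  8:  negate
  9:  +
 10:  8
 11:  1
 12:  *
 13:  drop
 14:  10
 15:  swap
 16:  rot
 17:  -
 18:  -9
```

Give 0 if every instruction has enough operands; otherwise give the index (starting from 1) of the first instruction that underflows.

-2      [-2]
3       [-2, 3]
-       [-5]
-7      [-5, -7]
swap    [-7, -5]
drop    [-7]
dup     [-7, -7]
negate  [-7, 7]
+       [0]
8       [0, 8]
1       [0, 8, 1]
*       [0, 8]
drop    [0]
10      [0, 10]
swap    [10, 0]
rot  — needs 3 operands, stack has 2 → underflow

16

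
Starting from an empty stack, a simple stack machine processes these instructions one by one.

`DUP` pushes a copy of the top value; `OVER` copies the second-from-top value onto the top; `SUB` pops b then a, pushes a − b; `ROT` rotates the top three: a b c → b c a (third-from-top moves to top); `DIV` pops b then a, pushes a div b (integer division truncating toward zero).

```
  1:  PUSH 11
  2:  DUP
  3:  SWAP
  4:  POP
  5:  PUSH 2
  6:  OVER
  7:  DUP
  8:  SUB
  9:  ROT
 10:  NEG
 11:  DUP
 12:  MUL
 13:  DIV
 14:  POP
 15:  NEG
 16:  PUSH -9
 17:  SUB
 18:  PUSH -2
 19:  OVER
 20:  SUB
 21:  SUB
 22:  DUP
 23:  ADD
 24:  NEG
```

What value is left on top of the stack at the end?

PUSH 11 -> 11
DUP     -> 11 11
SWAP    -> 11 11
POP     -> 11
PUSH 2  -> 11 2
OVER    -> 11 2 11
DUP     -> 11 2 11 11
SUB     -> 11 2 0
ROT     -> 2 0 11
NEG     -> 2 0 -11
DUP     -> 2 0 -11 -11
MUL     -> 2 0 121
DIV     -> 2 0
POP     -> 2
NEG     -> -2
PUSH -9 -> -2 -9
SUB     -> 7
PUSH -2 -> 7 -2
OVER    -> 7 -2 7
SUB     -> 7 -9
SUB     -> 16
DUP     -> 16 16
ADD     -> 32
NEG     -> -32

-32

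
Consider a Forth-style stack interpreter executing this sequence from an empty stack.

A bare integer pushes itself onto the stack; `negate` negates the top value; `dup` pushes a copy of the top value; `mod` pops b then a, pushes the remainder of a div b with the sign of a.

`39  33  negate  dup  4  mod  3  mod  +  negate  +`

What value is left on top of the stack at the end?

39     : 39
33     : 39 33
negate : 39 -33
dup    : 39 -33 -33
4      : 39 -33 -33 4
mod    : 39 -33 -1
3      : 39 -33 -1 3
mod    : 39 -33 -1
+      : 39 -34
negate : 39 34
+      : 73

73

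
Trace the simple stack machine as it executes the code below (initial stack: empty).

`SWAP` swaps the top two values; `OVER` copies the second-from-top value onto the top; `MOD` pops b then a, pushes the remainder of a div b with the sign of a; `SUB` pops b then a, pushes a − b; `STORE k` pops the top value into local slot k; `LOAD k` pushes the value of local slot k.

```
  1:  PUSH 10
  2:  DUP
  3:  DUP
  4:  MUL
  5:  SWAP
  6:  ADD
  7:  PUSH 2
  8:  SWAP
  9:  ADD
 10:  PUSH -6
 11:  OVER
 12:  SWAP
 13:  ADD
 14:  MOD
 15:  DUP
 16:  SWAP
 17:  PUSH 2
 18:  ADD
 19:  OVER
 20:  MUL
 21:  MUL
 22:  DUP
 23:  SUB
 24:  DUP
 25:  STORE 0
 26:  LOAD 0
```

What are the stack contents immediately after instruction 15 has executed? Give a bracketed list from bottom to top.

PUSH 10 -> [10]
DUP     -> [10, 10]
DUP     -> [10, 10, 10]
MUL     -> [10, 100]
SWAP    -> [100, 10]
ADD     -> [110]
PUSH 2  -> [110, 2]
SWAP    -> [2, 110]
ADD     -> [112]
PUSH -6 -> [112, -6]
OVER    -> [112, -6, 112]
SWAP    -> [112, 112, -6]
ADD     -> [112, 106]
MOD     -> [6]
DUP     -> [6, 6]

[6, 6]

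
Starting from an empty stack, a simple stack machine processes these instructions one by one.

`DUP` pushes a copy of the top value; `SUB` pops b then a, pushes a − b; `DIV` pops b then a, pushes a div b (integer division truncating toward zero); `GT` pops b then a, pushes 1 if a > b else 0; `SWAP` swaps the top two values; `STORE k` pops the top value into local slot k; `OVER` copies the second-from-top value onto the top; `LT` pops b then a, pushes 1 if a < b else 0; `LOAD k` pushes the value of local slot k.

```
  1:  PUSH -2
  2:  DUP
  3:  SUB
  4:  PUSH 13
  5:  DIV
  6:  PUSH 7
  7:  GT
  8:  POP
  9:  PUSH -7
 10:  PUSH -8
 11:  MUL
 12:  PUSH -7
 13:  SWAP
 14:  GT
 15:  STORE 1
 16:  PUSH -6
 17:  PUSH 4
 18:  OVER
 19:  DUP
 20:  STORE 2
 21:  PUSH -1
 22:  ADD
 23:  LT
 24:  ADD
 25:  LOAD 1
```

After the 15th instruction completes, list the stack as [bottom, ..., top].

PUSH -2 → [-2]
DUP     → [-2, -2]
SUB     → [0]
PUSH 13 → [0, 13]
DIV     → [0]
PUSH 7  → [0, 7]
GT      → [0]
POP     → []
PUSH -7 → [-7]
PUSH -8 → [-7, -8]
MUL     → [56]
PUSH -7 → [56, -7]
SWAP    → [-7, 56]
GT      → [0]
STORE 1 → []

[]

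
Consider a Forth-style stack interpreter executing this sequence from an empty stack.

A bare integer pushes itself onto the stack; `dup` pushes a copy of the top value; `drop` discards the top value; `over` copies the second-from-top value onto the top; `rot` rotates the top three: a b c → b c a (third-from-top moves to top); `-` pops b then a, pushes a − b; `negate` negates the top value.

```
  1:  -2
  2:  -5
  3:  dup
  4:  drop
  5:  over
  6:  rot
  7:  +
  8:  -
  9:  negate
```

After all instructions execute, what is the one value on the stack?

1

-2      -2
-5      -2 -5
dup     -2 -5 -5
drop    -2 -5
over    -2 -5 -2
rot     -5 -2 -2
+       -5 -4
-       -1
negate  1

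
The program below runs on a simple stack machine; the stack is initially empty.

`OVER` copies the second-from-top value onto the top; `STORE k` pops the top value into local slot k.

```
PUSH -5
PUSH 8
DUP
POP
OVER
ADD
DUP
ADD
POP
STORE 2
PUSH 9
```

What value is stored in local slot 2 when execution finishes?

-5

PUSH -5 → [-5]
PUSH 8  → [-5, 8]
DUP     → [-5, 8, 8]
POP     → [-5, 8]
OVER    → [-5, 8, -5]
ADD     → [-5, 3]
DUP     → [-5, 3, 3]
ADD     → [-5, 6]
POP     → [-5]
STORE 2 → []
PUSH 9  → [9]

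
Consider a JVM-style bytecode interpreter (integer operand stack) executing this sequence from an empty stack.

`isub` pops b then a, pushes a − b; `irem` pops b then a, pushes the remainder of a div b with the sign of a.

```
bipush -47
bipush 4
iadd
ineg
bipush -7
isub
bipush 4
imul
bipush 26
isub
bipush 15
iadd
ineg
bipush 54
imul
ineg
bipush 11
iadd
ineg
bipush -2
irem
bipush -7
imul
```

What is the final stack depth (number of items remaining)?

bipush -47 -> -47
bipush 4   -> -47 4
iadd       -> -43
ineg       -> 43
bipush -7  -> 43 -7
isub       -> 50
bipush 4   -> 50 4
imul       -> 200
bipush 26  -> 200 26
isub       -> 174
bipush 15  -> 174 15
iadd       -> 189
ineg       -> -189
bipush 54  -> -189 54
imul       -> -10206
ineg       -> 10206
bipush 11  -> 10206 11
iadd       -> 10217
ineg       -> -10217
bipush -2  -> -10217 -2
irem       -> -1
bipush -7  -> -1 -7
imul       -> 7

1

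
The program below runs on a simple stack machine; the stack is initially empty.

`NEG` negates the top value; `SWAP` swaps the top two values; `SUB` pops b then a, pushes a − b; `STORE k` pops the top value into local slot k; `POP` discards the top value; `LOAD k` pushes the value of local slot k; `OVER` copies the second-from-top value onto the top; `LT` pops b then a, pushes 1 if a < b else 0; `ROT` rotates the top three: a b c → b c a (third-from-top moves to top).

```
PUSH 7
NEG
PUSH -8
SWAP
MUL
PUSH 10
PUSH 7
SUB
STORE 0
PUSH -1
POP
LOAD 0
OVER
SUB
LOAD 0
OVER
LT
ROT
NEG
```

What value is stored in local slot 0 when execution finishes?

3

PUSH 7  -> [7]
NEG     -> [-7]
PUSH -8 -> [-7, -8]
SWAP    -> [-8, -7]
MUL     -> [56]
PUSH 10 -> [56, 10]
PUSH 7  -> [56, 10, 7]
SUB     -> [56, 3]
STORE 0 -> [56]
PUSH -1 -> [56, -1]
POP     -> [56]
LOAD 0  -> [56, 3]
OVER    -> [56, 3, 56]
SUB     -> [56, -53]
LOAD 0  -> [56, -53, 3]
OVER    -> [56, -53, 3, -53]
LT      -> [56, -53, 0]
ROT     -> [-53, 0, 56]
NEG     -> [-53, 0, -56]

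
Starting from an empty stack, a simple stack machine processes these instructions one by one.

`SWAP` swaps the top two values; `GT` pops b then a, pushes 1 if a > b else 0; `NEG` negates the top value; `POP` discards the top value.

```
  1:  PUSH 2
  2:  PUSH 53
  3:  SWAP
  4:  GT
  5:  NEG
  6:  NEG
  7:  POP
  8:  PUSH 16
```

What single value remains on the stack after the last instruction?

16

PUSH 2  → 2
PUSH 53 → 2 53
SWAP    → 53 2
GT      → 1
NEG     → -1
NEG     → 1
POP     → (empty)
PUSH 16 → 16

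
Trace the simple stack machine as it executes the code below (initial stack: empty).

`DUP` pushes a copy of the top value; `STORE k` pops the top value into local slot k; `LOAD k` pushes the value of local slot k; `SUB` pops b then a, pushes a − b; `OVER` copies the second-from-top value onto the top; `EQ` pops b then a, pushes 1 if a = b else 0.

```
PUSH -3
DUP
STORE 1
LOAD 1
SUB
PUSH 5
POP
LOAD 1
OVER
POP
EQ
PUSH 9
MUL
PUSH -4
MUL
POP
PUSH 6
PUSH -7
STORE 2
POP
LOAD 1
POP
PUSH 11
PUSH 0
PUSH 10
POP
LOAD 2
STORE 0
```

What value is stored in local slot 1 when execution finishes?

PUSH -3 -> -3
DUP     -> -3 -3
STORE 1 -> -3
LOAD 1  -> -3 -3
SUB     -> 0
PUSH 5  -> 0 5
POP     -> 0
LOAD 1  -> 0 -3
OVER    -> 0 -3 0
POP     -> 0 -3
EQ      -> 0
PUSH 9  -> 0 9
MUL     -> 0
PUSH -4 -> 0 -4
MUL     -> 0
POP     -> (empty)
PUSH 6  -> 6
PUSH -7 -> 6 -7
STORE 2 -> 6
POP     -> (empty)
LOAD 1  -> -3
POP     -> (empty)
PUSH 11 -> 11
PUSH 0  -> 11 0
PUSH 10 -> 11 0 10
POP     -> 11 0
LOAD 2  -> 11 0 -7
STORE 0 -> 11 0

-3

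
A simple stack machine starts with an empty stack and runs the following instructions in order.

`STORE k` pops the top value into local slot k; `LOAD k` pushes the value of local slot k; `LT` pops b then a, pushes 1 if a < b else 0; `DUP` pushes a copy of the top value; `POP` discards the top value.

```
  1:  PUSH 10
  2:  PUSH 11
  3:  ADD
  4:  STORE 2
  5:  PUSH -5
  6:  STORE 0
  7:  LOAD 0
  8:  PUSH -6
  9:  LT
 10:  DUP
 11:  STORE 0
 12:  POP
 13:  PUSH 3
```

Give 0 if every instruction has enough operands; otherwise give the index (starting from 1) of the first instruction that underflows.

PUSH 10 : [10]
PUSH 11 : [10, 11]
ADD     : [21]
STORE 2 : []
PUSH -5 : [-5]
STORE 0 : []
LOAD 0  : [-5]
PUSH -6 : [-5, -6]
LT      : [0]
DUP     : [0, 0]
STORE 0 : [0]
POP     : []
PUSH 3  : [3]

0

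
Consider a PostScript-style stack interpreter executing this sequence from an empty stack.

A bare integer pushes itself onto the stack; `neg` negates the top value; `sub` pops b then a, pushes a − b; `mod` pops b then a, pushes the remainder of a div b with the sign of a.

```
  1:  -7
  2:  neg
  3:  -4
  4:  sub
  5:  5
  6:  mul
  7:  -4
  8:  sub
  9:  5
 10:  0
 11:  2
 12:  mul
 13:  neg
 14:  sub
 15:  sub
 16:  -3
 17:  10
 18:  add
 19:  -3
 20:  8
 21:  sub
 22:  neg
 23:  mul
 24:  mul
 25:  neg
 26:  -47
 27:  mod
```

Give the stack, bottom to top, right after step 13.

[59, 5, 0]

-7  -> -7
neg -> 7
-4  -> 7 -4
sub -> 11
5   -> 11 5
mul -> 55
-4  -> 55 -4
sub -> 59
5   -> 59 5
0   -> 59 5 0
2   -> 59 5 0 2
mul -> 59 5 0
neg -> 59 5 0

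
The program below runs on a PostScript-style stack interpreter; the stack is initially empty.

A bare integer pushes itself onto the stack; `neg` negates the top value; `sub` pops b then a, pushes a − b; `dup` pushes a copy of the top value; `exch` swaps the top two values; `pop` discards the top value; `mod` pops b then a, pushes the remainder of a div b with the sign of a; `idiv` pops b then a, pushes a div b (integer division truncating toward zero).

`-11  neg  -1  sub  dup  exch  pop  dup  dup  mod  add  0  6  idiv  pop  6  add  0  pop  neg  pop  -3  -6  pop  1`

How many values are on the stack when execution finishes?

2

-11   -11
neg   11
-1    11 -1
sub   12
dup   12 12
exch  12 12
pop   12
dup   12 12
dup   12 12 12
mod   12 0
add   12
0     12 0
6     12 0 6
idiv  12 0
pop   12
6     12 6
add   18
0     18 0
pop   18
neg   -18
pop   (empty)
-3    -3
-6    -3 -6
pop   -3
1     -3 1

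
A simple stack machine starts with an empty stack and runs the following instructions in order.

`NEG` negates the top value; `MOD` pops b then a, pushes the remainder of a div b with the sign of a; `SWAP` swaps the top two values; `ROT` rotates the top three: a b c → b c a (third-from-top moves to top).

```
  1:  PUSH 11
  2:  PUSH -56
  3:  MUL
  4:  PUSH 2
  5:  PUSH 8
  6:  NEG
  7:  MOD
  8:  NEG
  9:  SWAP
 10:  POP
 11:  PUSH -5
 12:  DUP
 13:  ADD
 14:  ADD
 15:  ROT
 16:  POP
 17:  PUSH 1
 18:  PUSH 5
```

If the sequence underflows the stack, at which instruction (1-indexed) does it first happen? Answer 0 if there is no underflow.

PUSH 11  → [11]
PUSH -56 → [11, -56]
MUL      → [-616]
PUSH 2   → [-616, 2]
PUSH 8   → [-616, 2, 8]
NEG      → [-616, 2, -8]
MOD      → [-616, 2]
NEG      → [-616, -2]
SWAP     → [-2, -616]
POP      → [-2]
PUSH -5  → [-2, -5]
DUP      → [-2, -5, -5]
ADD      → [-2, -10]
ADD      → [-12]
ROT  — needs 3 operands, stack has 1 → underflow

15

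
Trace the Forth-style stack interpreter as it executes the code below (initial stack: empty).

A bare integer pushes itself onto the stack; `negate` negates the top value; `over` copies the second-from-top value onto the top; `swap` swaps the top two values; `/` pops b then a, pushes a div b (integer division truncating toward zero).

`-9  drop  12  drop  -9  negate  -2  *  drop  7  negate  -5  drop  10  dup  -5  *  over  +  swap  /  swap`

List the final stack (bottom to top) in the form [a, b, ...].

-9     : [-9]
drop   : []
12     : [12]
drop   : []
-9     : [-9]
negate : [9]
-2     : [9, -2]
*      : [-18]
drop   : []
7      : [7]
negate : [-7]
-5     : [-7, -5]
drop   : [-7]
10     : [-7, 10]
dup    : [-7, 10, 10]
-5     : [-7, 10, 10, -5]
*      : [-7, 10, -50]
over   : [-7, 10, -50, 10]
+      : [-7, 10, -40]
swap   : [-7, -40, 10]
/      : [-7, -4]
swap   : [-4, -7]

[-4, -7]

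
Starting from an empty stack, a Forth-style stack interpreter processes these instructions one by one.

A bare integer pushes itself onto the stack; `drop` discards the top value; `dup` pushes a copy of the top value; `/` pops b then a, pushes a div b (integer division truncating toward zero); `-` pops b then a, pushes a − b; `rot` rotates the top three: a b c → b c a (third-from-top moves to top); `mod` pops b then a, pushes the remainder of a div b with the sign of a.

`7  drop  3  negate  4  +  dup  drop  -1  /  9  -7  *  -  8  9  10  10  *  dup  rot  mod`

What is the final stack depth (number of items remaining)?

7      → 7
drop   → (empty)
3      → 3
negate → -3
4      → -3 4
+      → 1
dup    → 1 1
drop   → 1
-1     → 1 -1
/      → -1
9      → -1 9
-7     → -1 9 -7
*      → -1 -63
-      → 62
8      → 62 8
9      → 62 8 9
10     → 62 8 9 10
10     → 62 8 9 10 10
*      → 62 8 9 100
dup    → 62 8 9 100 100
rot    → 62 8 100 100 9
mod    → 62 8 100 1

4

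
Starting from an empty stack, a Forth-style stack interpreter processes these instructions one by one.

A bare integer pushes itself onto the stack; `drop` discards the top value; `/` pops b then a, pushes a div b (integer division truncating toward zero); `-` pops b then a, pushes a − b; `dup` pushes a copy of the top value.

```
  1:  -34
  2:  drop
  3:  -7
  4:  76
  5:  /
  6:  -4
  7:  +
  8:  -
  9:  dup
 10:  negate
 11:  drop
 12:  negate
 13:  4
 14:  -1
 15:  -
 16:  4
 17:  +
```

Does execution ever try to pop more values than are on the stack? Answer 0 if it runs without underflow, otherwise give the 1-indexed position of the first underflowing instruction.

8

-34  -> [-34]
drop -> []
-7   -> [-7]
76   -> [-7, 76]
/    -> [0]
-4   -> [0, -4]
+    -> [-4]
-  — needs 2 operands, stack has 1 → underflow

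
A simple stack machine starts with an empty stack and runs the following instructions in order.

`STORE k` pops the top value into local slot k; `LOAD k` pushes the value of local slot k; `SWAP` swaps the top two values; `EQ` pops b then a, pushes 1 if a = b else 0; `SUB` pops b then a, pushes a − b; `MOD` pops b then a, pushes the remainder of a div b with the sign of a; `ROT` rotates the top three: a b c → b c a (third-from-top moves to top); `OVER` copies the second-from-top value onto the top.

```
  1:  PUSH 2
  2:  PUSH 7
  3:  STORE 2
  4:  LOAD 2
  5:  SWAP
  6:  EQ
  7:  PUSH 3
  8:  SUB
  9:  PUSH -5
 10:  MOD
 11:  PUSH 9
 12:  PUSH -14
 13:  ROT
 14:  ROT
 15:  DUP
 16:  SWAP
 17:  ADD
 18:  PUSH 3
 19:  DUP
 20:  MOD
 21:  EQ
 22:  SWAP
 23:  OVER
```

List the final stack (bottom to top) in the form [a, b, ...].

[-14, 0, -3, 0]

PUSH 2   -> [2]
PUSH 7   -> [2, 7]
STORE 2  -> [2]
LOAD 2   -> [2, 7]
SWAP     -> [7, 2]
EQ       -> [0]
PUSH 3   -> [0, 3]
SUB      -> [-3]
PUSH -5  -> [-3, -5]
MOD      -> [-3]
PUSH 9   -> [-3, 9]
PUSH -14 -> [-3, 9, -14]
ROT      -> [9, -14, -3]
ROT      -> [-14, -3, 9]
DUP      -> [-14, -3, 9, 9]
SWAP     -> [-14, -3, 9, 9]
ADD      -> [-14, -3, 18]
PUSH 3   -> [-14, -3, 18, 3]
DUP      -> [-14, -3, 18, 3, 3]
MOD      -> [-14, -3, 18, 0]
EQ       -> [-14, -3, 0]
SWAP     -> [-14, 0, -3]
OVER     -> [-14, 0, -3, 0]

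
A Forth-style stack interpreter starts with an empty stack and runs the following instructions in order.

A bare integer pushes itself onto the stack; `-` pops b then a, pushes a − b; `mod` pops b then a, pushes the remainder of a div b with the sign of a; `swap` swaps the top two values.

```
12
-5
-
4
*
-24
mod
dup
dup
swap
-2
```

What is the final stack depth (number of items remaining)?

4

12    12
-5    12 -5
-     17
4     17 4
*     68
-24   68 -24
mod   20
dup   20 20
dup   20 20 20
swap  20 20 20
-2    20 20 20 -2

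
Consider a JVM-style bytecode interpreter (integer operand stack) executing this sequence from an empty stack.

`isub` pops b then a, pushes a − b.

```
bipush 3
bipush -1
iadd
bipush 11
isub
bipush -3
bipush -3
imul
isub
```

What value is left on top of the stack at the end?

bipush 3  → [3]
bipush -1 → [3, -1]
iadd      → [2]
bipush 11 → [2, 11]
isub      → [-9]
bipush -3 → [-9, -3]
bipush -3 → [-9, -3, -3]
imul      → [-9, 9]
isub      → [-18]

-18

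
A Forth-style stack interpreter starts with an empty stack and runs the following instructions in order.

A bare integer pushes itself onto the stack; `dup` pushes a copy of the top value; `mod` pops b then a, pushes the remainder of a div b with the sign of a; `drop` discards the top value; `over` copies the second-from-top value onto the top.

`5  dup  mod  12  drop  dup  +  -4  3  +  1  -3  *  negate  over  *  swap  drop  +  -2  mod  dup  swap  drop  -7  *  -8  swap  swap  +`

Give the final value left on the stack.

5      -> 5
dup    -> 5 5
mod    -> 0
12     -> 0 12
drop   -> 0
dup    -> 0 0
+      -> 0
-4     -> 0 -4
3      -> 0 -4 3
+      -> 0 -1
1      -> 0 -1 1
-3     -> 0 -1 1 -3
*      -> 0 -1 -3
negate -> 0 -1 3
over   -> 0 -1 3 -1
*      -> 0 -1 -3
swap   -> 0 -3 -1
drop   -> 0 -3
+      -> -3
-2     -> -3 -2
mod    -> -1
dup    -> -1 -1
swap   -> -1 -1
drop   -> -1
-7     -> -1 -7
*      -> 7
-8     -> 7 -8
swap   -> -8 7
swap   -> 7 -8
+      -> -1

-1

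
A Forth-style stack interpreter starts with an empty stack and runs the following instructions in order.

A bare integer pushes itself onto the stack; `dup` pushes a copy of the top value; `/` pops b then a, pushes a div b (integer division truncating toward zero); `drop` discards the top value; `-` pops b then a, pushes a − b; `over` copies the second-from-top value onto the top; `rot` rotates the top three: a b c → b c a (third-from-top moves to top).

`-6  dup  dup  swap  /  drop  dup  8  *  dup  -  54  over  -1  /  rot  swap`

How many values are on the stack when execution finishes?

-6    [-6]
dup   [-6, -6]
dup   [-6, -6, -6]
swap  [-6, -6, -6]
/     [-6, 1]
drop  [-6]
dup   [-6, -6]
8     [-6, -6, 8]
*     [-6, -48]
dup   [-6, -48, -48]
-     [-6, 0]
54    [-6, 0, 54]
over  [-6, 0, 54, 0]
-1    [-6, 0, 54, 0, -1]
/     [-6, 0, 54, 0]
rot   [-6, 54, 0, 0]
swap  [-6, 54, 0, 0]

4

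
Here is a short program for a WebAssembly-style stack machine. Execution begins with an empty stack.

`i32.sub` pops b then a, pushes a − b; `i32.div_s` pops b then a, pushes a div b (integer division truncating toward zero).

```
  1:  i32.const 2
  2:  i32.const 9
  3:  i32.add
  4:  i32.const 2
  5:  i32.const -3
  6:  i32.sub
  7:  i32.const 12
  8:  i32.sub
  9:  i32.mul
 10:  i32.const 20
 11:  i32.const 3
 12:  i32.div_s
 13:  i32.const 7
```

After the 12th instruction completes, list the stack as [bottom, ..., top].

[-77, 6]

i32.const 2  → 2
i32.const 9  → 2 9
i32.add      → 11
i32.const 2  → 11 2
i32.const -3 → 11 2 -3
i32.sub      → 11 5
i32.const 12 → 11 5 12
i32.sub      → 11 -7
i32.mul      → -77
i32.const 20 → -77 20
i32.const 3  → -77 20 3
i32.div_s    → -77 6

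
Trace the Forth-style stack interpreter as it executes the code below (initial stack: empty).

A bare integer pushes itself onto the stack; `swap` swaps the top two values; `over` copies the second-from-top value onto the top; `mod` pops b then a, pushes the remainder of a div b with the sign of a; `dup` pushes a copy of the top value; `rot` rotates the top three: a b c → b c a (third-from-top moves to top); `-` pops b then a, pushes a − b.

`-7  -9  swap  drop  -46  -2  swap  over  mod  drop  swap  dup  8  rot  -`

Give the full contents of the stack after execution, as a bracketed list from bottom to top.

-7   -> [-7]
-9   -> [-7, -9]
swap -> [-9, -7]
drop -> [-9]
-46  -> [-9, -46]
-2   -> [-9, -46, -2]
swap -> [-9, -2, -46]
over -> [-9, -2, -46, -2]
mod  -> [-9, -2, 0]
drop -> [-9, -2]
swap -> [-2, -9]
dup  -> [-2, -9, -9]
8    -> [-2, -9, -9, 8]
rot  -> [-2, -9, 8, -9]
-    -> [-2, -9, 17]

[-2, -9, 17]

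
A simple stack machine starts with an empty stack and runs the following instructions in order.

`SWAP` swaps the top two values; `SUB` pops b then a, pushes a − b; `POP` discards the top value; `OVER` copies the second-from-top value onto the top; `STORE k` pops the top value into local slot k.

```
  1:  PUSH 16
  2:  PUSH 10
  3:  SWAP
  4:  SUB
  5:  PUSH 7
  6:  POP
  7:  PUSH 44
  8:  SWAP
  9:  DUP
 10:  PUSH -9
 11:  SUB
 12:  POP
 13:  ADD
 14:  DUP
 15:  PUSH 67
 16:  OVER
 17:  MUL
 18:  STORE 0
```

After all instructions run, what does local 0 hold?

PUSH 16 → [16]
PUSH 10 → [16, 10]
SWAP    → [10, 16]
SUB     → [-6]
PUSH 7  → [-6, 7]
POP     → [-6]
PUSH 44 → [-6, 44]
SWAP    → [44, -6]
DUP     → [44, -6, -6]
PUSH -9 → [44, -6, -6, -9]
SUB     → [44, -6, 3]
POP     → [44, -6]
ADD     → [38]
DUP     → [38, 38]
PUSH 67 → [38, 38, 67]
OVER    → [38, 38, 67, 38]
MUL     → [38, 38, 2546]
STORE 0 → [38, 38]

2546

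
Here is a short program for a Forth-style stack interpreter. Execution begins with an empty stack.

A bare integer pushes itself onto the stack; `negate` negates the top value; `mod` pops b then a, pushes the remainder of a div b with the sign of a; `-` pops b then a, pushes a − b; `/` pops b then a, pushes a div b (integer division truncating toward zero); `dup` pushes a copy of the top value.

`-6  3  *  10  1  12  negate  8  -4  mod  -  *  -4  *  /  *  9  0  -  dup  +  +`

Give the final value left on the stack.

-6     -> -6
3      -> -6 3
*      -> -18
10     -> -18 10
1      -> -18 10 1
12     -> -18 10 1 12
negate -> -18 10 1 -12
8      -> -18 10 1 -12 8
-4     -> -18 10 1 -12 8 -4
mod    -> -18 10 1 -12 0
-      -> -18 10 1 -12
*      -> -18 10 -12
-4     -> -18 10 -12 -4
*      -> -18 10 48
/      -> -18 0
*      -> 0
9      -> 0 9
0      -> 0 9 0
-      -> 0 9
dup    -> 0 9 9
+      -> 0 18
+      -> 18

18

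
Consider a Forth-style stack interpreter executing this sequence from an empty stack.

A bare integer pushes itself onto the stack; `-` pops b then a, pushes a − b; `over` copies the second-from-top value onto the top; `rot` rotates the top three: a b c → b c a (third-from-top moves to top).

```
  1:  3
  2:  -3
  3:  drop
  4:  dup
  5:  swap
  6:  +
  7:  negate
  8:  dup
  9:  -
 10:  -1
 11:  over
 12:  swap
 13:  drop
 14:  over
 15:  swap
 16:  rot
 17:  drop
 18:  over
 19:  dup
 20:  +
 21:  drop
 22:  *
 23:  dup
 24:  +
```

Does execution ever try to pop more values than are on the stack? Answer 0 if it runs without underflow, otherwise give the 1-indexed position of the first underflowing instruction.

0

3      -> [3]
-3     -> [3, -3]
drop   -> [3]
dup    -> [3, 3]
swap   -> [3, 3]
+      -> [6]
negate -> [-6]
dup    -> [-6, -6]
-      -> [0]
-1     -> [0, -1]
over   -> [0, -1, 0]
swap   -> [0, 0, -1]
drop   -> [0, 0]
over   -> [0, 0, 0]
swap   -> [0, 0, 0]
rot    -> [0, 0, 0]
drop   -> [0, 0]
over   -> [0, 0, 0]
dup    -> [0, 0, 0, 0]
+      -> [0, 0, 0]
drop   -> [0, 0]
*      -> [0]
dup    -> [0, 0]
+      -> [0]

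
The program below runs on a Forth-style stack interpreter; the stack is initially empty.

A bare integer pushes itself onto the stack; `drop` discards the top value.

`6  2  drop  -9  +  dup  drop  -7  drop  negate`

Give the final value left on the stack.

3

6      -> [6]
2      -> [6, 2]
drop   -> [6]
-9     -> [6, -9]
+      -> [-3]
dup    -> [-3, -3]
drop   -> [-3]
-7     -> [-3, -7]
drop   -> [-3]
negate -> [3]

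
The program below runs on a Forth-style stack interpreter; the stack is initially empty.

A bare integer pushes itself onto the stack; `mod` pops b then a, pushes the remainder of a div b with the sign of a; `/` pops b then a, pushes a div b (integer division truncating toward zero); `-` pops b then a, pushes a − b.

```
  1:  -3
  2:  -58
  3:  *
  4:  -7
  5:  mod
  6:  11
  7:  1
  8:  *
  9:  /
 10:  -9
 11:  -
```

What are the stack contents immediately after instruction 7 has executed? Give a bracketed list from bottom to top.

-3   [-3]
-58  [-3, -58]
*    [174]
-7   [174, -7]
mod  [6]
11   [6, 11]
1    [6, 11, 1]

[6, 11, 1]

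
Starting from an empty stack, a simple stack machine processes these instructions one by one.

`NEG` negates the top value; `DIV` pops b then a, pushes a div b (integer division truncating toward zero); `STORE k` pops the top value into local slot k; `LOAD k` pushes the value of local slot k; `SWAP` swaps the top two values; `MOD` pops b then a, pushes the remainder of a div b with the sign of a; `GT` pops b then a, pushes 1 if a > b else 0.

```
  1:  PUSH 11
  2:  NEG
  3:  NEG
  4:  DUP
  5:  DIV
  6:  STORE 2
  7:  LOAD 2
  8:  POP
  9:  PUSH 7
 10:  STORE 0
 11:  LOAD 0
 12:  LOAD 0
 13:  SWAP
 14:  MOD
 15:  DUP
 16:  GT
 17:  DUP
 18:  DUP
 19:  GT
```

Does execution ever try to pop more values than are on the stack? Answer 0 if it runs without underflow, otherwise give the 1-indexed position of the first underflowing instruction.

0

PUSH 11 → 11
NEG     → -11
NEG     → 11
DUP     → 11 11
DIV     → 1
STORE 2 → (empty)
LOAD 2  → 1
POP     → (empty)
PUSH 7  → 7
STORE 0 → (empty)
LOAD 0  → 7
LOAD 0  → 7 7
SWAP    → 7 7
MOD     → 0
DUP     → 0 0
GT      → 0
DUP     → 0 0
DUP     → 0 0 0
GT      → 0 0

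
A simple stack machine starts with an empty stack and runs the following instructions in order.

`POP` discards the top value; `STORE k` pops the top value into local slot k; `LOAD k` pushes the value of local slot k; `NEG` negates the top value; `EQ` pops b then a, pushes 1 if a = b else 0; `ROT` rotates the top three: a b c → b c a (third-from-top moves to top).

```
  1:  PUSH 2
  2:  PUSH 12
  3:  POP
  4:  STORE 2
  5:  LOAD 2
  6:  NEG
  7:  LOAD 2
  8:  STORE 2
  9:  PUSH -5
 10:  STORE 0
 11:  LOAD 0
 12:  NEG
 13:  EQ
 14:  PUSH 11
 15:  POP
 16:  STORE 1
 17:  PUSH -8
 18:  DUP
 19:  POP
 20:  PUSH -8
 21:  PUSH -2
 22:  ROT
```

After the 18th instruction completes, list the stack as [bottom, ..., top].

[-8, -8]

PUSH 2  : 2
PUSH 12 : 2 12
POP     : 2
STORE 2 : (empty)
LOAD 2  : 2
NEG     : -2
LOAD 2  : -2 2
STORE 2 : -2
PUSH -5 : -2 -5
STORE 0 : -2
LOAD 0  : -2 -5
NEG     : -2 5
EQ      : 0
PUSH 11 : 0 11
POP     : 0
STORE 1 : (empty)
PUSH -8 : -8
DUP     : -8 -8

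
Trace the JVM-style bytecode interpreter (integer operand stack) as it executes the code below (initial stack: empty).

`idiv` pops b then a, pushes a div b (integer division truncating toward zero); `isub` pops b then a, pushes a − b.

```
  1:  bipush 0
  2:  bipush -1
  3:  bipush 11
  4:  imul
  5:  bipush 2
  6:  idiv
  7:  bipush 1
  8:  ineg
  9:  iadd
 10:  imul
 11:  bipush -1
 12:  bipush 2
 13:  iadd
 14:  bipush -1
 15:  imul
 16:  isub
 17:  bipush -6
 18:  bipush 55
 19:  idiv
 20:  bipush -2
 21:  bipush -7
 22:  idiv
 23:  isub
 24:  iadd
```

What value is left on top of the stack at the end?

1

bipush 0  : 0
bipush -1 : 0 -1
bipush 11 : 0 -1 11
imul      : 0 -11
bipush 2  : 0 -11 2
idiv      : 0 -5
bipush 1  : 0 -5 1
ineg      : 0 -5 -1
iadd      : 0 -6
imul      : 0
bipush -1 : 0 -1
bipush 2  : 0 -1 2
iadd      : 0 1
bipush -1 : 0 1 -1
imul      : 0 -1
isub      : 1
bipush -6 : 1 -6
bipush 55 : 1 -6 55
idiv      : 1 0
bipush -2 : 1 0 -2
bipush -7 : 1 0 -2 -7
idiv      : 1 0 0
isub      : 1 0
iadd      : 1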